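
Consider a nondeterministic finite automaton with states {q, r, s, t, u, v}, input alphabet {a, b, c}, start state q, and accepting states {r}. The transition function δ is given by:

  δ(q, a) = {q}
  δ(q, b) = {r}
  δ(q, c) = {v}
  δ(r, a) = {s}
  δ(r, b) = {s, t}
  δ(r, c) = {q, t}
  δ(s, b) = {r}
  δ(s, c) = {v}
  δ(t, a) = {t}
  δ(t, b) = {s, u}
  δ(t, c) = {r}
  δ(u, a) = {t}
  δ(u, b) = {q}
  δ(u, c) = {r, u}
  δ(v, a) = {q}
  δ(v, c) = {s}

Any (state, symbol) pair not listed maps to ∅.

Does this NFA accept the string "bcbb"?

Start in {q}.
Read 'b': {q} → {r}.
Read 'c': {r} → {q, t}.
Read 'b': {q, t} → {r, s, u}.
Read 'b': {r, s, u} → {q, r, s, t}.
The final set {q, r, s, t} contains the accepting state r.

Yes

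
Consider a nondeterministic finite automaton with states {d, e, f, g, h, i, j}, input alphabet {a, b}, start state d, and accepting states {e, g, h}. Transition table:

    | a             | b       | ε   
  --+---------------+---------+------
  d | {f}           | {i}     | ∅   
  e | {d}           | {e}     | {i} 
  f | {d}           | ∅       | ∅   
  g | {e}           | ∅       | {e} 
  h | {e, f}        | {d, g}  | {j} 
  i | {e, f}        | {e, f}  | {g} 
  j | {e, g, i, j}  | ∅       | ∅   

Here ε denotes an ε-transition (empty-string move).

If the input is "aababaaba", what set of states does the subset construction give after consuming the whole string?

Start in {d}.
Read 'a': d→{f}; now {f}.
Read 'a': f→{d}; now {d}.
Read 'b': d→{i}; union {i}; ε-closure = {e, g, i}.
Read 'a': e→{d}, g→{e}, i→{e, f}; union {d, e, f}; ε-closure = {d, e, f, g, i}.
Read 'b': d→{i}, e→{e}, f→∅, g→∅, i→{e, f}; union {e, f, i}; ε-closure = {e, f, g, i}.
Read 'a': e→{d}, f→{d}, g→{e}, i→{e, f}; union {d, e, f}; ε-closure = {d, e, f, g, i}.
Read 'a': d→{f}, e→{d}, f→{d}, g→{e}, i→{e, f}; union {d, e, f}; ε-closure = {d, e, f, g, i}.
Read 'b': d→{i}, e→{e}, f→∅, g→∅, i→{e, f}; union {e, f, i}; ε-closure = {e, f, g, i}.
Read 'a': e→{d}, f→{d}, g→{e}, i→{e, f}; union {d, e, f}; ε-closure = {d, e, f, g, i}.

{d, e, f, g, i}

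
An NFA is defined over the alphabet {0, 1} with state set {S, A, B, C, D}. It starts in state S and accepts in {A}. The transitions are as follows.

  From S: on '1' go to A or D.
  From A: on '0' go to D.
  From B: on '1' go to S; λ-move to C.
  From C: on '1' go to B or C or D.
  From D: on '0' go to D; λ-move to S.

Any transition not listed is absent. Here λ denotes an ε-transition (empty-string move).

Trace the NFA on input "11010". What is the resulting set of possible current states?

{S, D}

Start in {S}.
Read '1': {S} → {S, A, D}.
Read '1': {S, A, D} → {S, A, D}.
Read '0': {S, A, D} → {S, D}.
Read '1': {S, D} → {S, A, D}.
Read '0': {S, A, D} → {S, D}.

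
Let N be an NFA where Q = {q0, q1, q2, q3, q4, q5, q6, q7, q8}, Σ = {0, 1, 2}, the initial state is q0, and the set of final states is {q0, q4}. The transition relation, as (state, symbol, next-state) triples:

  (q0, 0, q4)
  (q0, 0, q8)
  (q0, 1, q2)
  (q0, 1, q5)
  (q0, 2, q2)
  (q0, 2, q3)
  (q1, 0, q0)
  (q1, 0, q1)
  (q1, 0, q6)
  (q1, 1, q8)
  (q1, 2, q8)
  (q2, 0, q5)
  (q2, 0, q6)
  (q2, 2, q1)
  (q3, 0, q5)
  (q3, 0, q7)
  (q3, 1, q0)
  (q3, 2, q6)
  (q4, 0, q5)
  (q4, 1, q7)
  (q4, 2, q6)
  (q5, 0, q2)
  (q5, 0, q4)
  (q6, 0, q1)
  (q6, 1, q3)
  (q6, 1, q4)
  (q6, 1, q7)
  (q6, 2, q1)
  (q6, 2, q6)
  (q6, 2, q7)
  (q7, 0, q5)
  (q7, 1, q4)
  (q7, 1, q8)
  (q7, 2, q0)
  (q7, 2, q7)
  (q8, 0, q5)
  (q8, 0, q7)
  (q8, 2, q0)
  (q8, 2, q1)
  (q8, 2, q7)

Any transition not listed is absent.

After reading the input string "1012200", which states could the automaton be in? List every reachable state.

{q0, q1, q2, q4, q5, q6, q7, q8}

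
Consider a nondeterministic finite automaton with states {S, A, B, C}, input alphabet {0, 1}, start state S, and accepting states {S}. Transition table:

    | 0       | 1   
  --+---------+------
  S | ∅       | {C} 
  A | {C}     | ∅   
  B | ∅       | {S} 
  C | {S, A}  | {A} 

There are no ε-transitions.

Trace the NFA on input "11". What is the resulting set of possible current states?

Start in {S}.
Read '1': S→{C}; now {C}.
Read '1': C→{A}; now {A}.

{A}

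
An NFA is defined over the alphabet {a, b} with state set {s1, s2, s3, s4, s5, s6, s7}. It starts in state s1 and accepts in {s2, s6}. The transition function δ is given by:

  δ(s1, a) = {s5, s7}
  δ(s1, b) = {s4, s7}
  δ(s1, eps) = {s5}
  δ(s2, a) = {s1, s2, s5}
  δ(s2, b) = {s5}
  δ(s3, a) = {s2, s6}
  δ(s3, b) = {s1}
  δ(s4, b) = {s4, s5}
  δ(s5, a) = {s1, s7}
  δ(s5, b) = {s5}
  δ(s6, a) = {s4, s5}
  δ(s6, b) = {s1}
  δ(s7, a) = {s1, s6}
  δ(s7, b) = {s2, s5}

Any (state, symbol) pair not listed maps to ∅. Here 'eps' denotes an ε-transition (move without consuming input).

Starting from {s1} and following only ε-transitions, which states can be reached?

{s1, s5}

Begin with {s1}.
ε-move s1 → s5; add s5.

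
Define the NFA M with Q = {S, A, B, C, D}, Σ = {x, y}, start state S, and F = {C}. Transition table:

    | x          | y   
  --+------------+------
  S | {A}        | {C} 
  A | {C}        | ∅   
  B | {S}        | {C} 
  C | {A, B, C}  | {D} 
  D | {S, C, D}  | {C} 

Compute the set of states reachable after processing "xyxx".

Start in {S}.
Read 'x': S→{A}; now {A}.
Read 'y': A→∅; now ∅.
The set is empty and remains empty for the remaining 2 symbols.

∅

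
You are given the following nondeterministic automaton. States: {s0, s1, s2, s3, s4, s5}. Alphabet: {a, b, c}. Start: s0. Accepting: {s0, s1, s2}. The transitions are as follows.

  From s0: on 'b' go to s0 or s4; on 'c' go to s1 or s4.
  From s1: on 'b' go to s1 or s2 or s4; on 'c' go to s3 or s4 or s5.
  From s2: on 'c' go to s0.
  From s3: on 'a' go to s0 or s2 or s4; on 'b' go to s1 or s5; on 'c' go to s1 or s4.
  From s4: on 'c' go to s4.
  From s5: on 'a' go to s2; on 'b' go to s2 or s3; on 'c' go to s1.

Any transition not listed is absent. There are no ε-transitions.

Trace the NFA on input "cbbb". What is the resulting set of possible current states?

Start in {s0}.
Read 'c': {s0} → {s1, s4}.
Read 'b': {s1, s4} → {s1, s2, s4}.
Read 'b': {s1, s2, s4} → {s1, s2, s4}.
Read 'b': {s1, s2, s4} → {s1, s2, s4}.

{s1, s2, s4}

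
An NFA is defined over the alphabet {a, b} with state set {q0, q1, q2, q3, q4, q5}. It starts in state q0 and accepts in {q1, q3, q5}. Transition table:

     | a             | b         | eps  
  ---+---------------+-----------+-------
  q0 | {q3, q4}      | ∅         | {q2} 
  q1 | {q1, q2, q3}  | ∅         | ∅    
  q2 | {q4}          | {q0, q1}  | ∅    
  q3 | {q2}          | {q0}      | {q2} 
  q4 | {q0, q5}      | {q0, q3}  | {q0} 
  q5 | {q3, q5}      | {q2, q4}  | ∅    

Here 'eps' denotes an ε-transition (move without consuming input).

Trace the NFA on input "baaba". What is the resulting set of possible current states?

{q0, q1, q2, q3, q4, q5}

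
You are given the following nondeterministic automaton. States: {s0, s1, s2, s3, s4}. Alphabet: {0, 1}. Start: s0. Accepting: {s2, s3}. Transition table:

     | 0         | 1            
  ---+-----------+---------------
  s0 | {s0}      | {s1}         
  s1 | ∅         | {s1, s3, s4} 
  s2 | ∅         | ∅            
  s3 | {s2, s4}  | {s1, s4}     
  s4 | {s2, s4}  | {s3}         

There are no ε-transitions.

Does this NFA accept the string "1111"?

Yes

Start in {s0}.
Read '1': {s0} → {s1}.
Read '1': {s1} → {s1, s3, s4}.
Read '1': {s1, s3, s4} → {s1, s3, s4}.
Read '1': {s1, s3, s4} → {s1, s3, s4}.
The final set {s1, s3, s4} contains the accepting state s3.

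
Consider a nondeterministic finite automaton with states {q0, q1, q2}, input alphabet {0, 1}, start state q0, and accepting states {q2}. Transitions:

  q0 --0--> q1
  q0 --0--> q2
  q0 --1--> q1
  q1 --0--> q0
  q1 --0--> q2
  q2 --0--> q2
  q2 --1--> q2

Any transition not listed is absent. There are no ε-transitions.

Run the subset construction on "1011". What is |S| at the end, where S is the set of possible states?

1

Start in {q0}.
Read '1': {q0} → {q1}.
Read '0': {q1} → {q0, q2}.
Read '1': {q0, q2} → {q1, q2}.
Read '1': {q1, q2} → {q2}.
That set has 1 state.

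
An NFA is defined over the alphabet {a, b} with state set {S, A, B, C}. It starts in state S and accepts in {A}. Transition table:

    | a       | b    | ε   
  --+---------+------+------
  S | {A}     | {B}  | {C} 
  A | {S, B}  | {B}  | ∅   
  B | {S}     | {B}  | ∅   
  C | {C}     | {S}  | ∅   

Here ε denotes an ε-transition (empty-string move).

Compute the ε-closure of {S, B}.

{S, B, C}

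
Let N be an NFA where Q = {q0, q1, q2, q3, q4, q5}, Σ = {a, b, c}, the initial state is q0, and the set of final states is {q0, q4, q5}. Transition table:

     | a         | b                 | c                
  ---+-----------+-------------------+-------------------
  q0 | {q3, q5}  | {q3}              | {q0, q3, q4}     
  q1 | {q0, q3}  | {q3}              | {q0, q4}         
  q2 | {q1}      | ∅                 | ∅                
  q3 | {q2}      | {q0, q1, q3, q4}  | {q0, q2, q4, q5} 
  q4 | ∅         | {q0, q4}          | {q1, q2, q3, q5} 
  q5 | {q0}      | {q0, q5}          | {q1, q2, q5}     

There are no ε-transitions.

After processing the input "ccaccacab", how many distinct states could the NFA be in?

Start in {q0}.
Read 'c': {q0} → {q0, q3, q4}.
Read 'c': {q0, q3, q4} → {q0, q1, q2, q3, q4, q5}.
Read 'a': {q0, q1, q2, q3, q4, q5} → {q0, q1, q2, q3, q5}.
Read 'c': {q0, q1, q2, q3, q5} → {q0, q1, q2, q3, q4, q5}.
Read 'c': {q0, q1, q2, q3, q4, q5} → {q0, q1, q2, q3, q4, q5}.
Read 'a': {q0, q1, q2, q3, q4, q5} → {q0, q1, q2, q3, q5}.
Read 'c': {q0, q1, q2, q3, q5} → {q0, q1, q2, q3, q4, q5}.
Read 'a': {q0, q1, q2, q3, q4, q5} → {q0, q1, q2, q3, q5}.
Read 'b': {q0, q1, q2, q3, q5} → {q0, q1, q3, q4, q5}.
That set has 5 states.

5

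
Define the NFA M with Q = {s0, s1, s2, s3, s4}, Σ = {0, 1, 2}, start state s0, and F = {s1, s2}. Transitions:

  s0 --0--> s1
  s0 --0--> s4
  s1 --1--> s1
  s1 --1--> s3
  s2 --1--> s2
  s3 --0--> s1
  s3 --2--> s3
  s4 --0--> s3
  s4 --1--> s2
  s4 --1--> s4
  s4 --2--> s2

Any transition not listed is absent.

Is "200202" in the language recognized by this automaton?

Start in {s0}.
Read '2': {s0} → ∅.
The set is empty and remains empty for the remaining 5 symbols.
The final set ∅ contains no accepting state.

No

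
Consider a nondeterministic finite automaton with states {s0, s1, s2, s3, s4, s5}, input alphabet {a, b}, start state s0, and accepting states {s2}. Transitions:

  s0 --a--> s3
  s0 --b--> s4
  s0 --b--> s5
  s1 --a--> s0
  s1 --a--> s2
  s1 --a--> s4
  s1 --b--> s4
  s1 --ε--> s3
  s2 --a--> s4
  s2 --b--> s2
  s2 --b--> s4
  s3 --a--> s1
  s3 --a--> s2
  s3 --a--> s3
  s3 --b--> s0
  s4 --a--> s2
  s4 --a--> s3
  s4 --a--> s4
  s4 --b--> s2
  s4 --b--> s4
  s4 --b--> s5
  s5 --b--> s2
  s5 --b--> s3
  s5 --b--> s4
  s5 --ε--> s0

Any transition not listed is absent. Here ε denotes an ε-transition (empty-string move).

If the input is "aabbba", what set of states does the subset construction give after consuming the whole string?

{s1, s2, s3, s4}

Start in {s0}.
Read 'a': {s0} → {s3}.
Read 'a': {s3} → {s1, s2, s3}.
Read 'b': {s1, s2, s3} → {s0, s2, s4}.
Read 'b': {s0, s2, s4} → {s0, s2, s4, s5}.
Read 'b': {s0, s2, s4, s5} → {s0, s2, s3, s4, s5}.
Read 'a': {s0, s2, s3, s4, s5} → {s1, s2, s3, s4}.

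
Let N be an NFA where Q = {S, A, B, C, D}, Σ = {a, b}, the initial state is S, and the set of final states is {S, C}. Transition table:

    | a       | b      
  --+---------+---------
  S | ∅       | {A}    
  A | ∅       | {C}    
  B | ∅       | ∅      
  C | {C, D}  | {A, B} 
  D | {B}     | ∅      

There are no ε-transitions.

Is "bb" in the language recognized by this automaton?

Yes

Start in {S}.
Read 'b': S→{A}; now {A}.
Read 'b': A→{C}; now {C}.
The final set {C} contains the accepting state C.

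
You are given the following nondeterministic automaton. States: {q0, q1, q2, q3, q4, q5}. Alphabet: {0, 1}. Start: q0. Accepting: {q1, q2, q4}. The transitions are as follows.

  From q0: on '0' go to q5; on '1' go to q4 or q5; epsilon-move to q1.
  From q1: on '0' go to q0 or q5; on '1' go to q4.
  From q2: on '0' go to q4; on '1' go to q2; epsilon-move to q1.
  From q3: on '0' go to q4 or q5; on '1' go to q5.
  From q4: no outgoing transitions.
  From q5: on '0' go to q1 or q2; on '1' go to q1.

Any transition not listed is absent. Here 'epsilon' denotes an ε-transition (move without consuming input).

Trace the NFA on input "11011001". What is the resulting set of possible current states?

Start: ε-closure({q0}) = {q0, q1}.
Read '1': q0→{q4, q5}, q1→{q4}; now {q4, q5}.
Read '1': q4→∅, q5→{q1}; now {q1}.
Read '0': q1→{q0, q5}; union {q0, q5}; ε-closure = {q0, q1, q5}.
Read '1': q0→{q4, q5}, q1→{q4}, q5→{q1}; now {q1, q4, q5}.
Read '1': q1→{q4}, q4→∅, q5→{q1}; now {q1, q4}.
Read '0': q1→{q0, q5}, q4→∅; union {q0, q5}; ε-closure = {q0, q1, q5}.
Read '0': q0→{q5}, q1→{q0, q5}, q5→{q1, q2}; now {q0, q1, q2, q5}.
Read '1': q0→{q4, q5}, q1→{q4}, q2→{q2}, q5→{q1}; now {q1, q2, q4, q5}.

{q1, q2, q4, q5}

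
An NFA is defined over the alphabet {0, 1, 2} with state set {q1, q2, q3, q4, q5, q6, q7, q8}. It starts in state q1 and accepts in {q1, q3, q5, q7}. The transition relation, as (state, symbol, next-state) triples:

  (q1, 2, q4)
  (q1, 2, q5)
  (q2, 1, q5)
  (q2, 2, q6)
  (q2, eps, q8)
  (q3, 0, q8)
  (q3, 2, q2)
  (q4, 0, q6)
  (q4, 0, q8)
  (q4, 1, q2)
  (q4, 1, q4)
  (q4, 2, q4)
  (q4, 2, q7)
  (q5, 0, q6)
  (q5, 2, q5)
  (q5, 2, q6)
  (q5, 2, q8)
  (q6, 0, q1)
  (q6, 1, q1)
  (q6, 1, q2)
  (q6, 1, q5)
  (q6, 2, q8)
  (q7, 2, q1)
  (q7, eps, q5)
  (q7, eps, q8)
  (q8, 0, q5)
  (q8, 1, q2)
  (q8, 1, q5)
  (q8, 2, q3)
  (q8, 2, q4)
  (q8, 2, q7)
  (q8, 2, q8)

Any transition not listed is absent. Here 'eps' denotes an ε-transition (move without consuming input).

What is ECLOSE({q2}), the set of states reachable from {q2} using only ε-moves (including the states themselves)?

Begin with {q2}.
ε-move q2 → q8; add q8.

{q2, q8}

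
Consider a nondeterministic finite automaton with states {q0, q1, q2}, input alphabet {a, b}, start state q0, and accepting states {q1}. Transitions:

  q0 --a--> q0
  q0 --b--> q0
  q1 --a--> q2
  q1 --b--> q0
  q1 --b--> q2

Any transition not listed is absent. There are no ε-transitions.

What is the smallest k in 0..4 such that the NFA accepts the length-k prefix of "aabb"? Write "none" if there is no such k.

none

Start in {q0}.
Read 'a': q0→{q0}; now {q0}.
Read 'a': q0→{q0}; now {q0}.
Read 'b': q0→{q0}; now {q0}.
Read 'b': q0→{q0}; now {q0}.
No reachable set along the way intersects F.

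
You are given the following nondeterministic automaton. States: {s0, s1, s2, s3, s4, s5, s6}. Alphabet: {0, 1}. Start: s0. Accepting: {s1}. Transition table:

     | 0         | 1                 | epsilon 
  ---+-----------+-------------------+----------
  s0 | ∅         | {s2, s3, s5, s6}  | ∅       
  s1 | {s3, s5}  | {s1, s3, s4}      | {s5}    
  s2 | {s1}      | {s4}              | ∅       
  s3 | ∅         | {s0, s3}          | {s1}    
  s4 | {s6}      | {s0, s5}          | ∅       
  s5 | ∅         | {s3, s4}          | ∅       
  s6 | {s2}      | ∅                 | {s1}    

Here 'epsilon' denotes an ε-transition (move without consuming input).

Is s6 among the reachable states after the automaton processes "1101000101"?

No

Start in {s0}.
Read '1': s0→{s2, s3, s5, s6}; union {s2, s3, s5, s6}; ε-closure = {s1, s2, s3, s5, s6}.
Read '1': s1→{s1, s3, s4}, s2→{s4}, s3→{s0, s3}, s5→{s3, s4}, s6→∅; union {s0, s1, s3, s4}; ε-closure = {s0, s1, s3, s4, s5}.
Read '0': s0→∅, s1→{s3, s5}, s3→∅, s4→{s6}, s5→∅; union {s3, s5, s6}; ε-closure = {s1, s3, s5, s6}.
Read '1': s1→{s1, s3, s4}, s3→{s0, s3}, s5→{s3, s4}, s6→∅; union {s0, s1, s3, s4}; ε-closure = {s0, s1, s3, s4, s5}.
Read '0': s0→∅, s1→{s3, s5}, s3→∅, s4→{s6}, s5→∅; union {s3, s5, s6}; ε-closure = {s1, s3, s5, s6}.
Read '0': s1→{s3, s5}, s3→∅, s5→∅, s6→{s2}; union {s2, s3, s5}; ε-closure = {s1, s2, s3, s5}.
Read '0': s1→{s3, s5}, s2→{s1}, s3→∅, s5→∅; now {s1, s3, s5}.
Read '1': s1→{s1, s3, s4}, s3→{s0, s3}, s5→{s3, s4}; union {s0, s1, s3, s4}; ε-closure = {s0, s1, s3, s4, s5}.
Read '0': s0→∅, s1→{s3, s5}, s3→∅, s4→{s6}, s5→∅; union {s3, s5, s6}; ε-closure = {s1, s3, s5, s6}.
Read '1': s1→{s1, s3, s4}, s3→{s0, s3}, s5→{s3, s4}, s6→∅; union {s0, s1, s3, s4}; ε-closure = {s0, s1, s3, s4, s5}.
State s6 is not in {s0, s1, s3, s4, s5}.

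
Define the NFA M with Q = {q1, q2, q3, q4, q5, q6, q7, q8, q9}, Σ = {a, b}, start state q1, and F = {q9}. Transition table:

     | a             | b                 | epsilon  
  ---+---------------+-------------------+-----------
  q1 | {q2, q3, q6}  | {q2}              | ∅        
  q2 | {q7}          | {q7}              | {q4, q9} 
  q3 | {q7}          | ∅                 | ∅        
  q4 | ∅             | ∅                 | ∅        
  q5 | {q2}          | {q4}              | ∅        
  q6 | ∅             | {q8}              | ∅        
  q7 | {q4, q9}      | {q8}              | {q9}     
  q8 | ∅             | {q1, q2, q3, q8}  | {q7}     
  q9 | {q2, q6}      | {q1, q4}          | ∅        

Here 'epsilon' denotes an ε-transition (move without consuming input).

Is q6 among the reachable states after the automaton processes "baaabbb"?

Start in {q1}.
Read 'b': {q1} → {q2, q4, q9}.
Read 'a': {q2, q4, q9} → {q2, q4, q6, q7, q9}.
Read 'a': {q2, q4, q6, q7, q9} → {q2, q4, q6, q7, q9}.
Read 'a': {q2, q4, q6, q7, q9} → {q2, q4, q6, q7, q9}.
Read 'b': {q2, q4, q6, q7, q9} → {q1, q4, q7, q8, q9}.
Read 'b': {q1, q4, q7, q8, q9} → {q1, q2, q3, q4, q7, q8, q9}.
Read 'b': {q1, q2, q3, q4, q7, q8, q9} → {q1, q2, q3, q4, q7, q8, q9}.
State q6 is not in {q1, q2, q3, q4, q7, q8, q9}.

No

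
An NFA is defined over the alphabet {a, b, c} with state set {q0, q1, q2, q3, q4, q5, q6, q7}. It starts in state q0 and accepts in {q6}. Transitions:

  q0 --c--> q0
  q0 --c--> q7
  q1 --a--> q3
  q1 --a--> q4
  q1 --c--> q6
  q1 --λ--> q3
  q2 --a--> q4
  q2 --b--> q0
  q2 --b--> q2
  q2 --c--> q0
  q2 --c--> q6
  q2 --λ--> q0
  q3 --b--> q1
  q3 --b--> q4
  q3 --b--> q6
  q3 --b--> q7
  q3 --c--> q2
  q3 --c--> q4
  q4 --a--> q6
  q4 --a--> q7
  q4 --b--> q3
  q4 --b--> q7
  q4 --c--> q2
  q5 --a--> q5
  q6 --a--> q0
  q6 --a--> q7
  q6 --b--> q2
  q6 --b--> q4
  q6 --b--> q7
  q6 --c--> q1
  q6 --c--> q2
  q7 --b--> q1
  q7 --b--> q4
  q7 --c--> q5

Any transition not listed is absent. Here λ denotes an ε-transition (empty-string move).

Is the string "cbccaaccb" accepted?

No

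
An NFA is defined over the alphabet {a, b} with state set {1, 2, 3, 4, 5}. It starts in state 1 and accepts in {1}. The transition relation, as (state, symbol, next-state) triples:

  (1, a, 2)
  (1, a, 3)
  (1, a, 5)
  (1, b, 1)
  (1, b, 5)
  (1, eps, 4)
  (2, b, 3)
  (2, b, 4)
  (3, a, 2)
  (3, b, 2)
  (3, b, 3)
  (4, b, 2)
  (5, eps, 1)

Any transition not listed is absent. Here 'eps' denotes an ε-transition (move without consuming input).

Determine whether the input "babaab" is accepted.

Start: ε-closure({1}) = {1, 4}.
Read 'b': 1→{1, 5}, 4→{2}; union {1, 2, 5}; ε-closure = {1, 2, 4, 5}.
Read 'a': 1→{2, 3, 5}, 2→∅, 4→∅, 5→∅; union {2, 3, 5}; ε-closure = {1, 2, 3, 4, 5}.
Read 'b': 1→{1, 5}, 2→{3, 4}, 3→{2, 3}, 4→{2}, 5→∅; now {1, 2, 3, 4, 5}.
Read 'a': 1→{2, 3, 5}, 2→∅, 3→{2}, 4→∅, 5→∅; union {2, 3, 5}; ε-closure = {1, 2, 3, 4, 5}.
Read 'a': 1→{2, 3, 5}, 2→∅, 3→{2}, 4→∅, 5→∅; union {2, 3, 5}; ε-closure = {1, 2, 3, 4, 5}.
Read 'b': 1→{1, 5}, 2→{3, 4}, 3→{2, 3}, 4→{2}, 5→∅; now {1, 2, 3, 4, 5}.
The final set {1, 2, 3, 4, 5} contains the accepting state 1.

Yes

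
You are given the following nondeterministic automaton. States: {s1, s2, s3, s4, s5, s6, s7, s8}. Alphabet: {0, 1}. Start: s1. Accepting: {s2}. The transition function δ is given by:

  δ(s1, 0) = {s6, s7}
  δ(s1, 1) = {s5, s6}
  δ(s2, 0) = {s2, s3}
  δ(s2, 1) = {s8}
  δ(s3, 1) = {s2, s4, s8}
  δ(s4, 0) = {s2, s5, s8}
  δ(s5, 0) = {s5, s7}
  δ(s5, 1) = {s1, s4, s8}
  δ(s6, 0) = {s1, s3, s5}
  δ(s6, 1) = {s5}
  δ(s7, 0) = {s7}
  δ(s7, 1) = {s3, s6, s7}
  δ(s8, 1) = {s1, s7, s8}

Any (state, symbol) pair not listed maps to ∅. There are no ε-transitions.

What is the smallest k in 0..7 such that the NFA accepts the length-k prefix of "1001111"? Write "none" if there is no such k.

5

Start in {s1}.
Read '1': s1→{s5, s6}; now {s5, s6}.
Read '0': s5→{s5, s7}, s6→{s1, s3, s5}; now {s1, s3, s5, s7}.
Read '0': s1→{s6, s7}, s3→∅, s5→{s5, s7}, s7→{s7}; now {s5, s6, s7}.
Read '1': s5→{s1, s4, s8}, s6→{s5}, s7→{s3, s6, s7}; now {s1, s3, s4, s5, s6, s7, s8}.
Read '1': s1→{s5, s6}, s3→{s2, s4, s8}, s4→∅, s5→{s1, s4, s8}, s6→{s5}, s7→{s3, s6, s7}, s8→{s1, s7, s8}; now {s1, s2, s3, s4, s5, s6, s7, s8}.
None of the earlier sets intersect F, but {s1, s2, s3, s4, s5, s6, s7, s8} does.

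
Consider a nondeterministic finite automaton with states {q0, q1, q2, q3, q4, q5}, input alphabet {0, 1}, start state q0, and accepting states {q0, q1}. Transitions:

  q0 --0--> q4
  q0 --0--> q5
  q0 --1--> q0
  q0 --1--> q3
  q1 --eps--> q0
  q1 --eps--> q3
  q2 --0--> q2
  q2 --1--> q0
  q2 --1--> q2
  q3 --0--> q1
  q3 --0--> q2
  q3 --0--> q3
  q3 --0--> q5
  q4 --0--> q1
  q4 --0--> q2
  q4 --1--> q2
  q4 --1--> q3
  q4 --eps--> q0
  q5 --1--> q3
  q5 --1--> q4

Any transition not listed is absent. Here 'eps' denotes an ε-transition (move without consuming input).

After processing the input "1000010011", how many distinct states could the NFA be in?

3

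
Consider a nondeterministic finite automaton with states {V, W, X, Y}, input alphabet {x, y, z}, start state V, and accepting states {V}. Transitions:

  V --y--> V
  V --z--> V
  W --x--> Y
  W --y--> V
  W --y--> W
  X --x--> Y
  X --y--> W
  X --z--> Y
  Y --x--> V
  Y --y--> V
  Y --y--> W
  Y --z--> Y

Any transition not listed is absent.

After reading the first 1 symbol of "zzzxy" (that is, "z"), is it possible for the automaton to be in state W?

No

Start in {V}.
Read 'z': V→{V}; now {V}.
State W is not in {V}.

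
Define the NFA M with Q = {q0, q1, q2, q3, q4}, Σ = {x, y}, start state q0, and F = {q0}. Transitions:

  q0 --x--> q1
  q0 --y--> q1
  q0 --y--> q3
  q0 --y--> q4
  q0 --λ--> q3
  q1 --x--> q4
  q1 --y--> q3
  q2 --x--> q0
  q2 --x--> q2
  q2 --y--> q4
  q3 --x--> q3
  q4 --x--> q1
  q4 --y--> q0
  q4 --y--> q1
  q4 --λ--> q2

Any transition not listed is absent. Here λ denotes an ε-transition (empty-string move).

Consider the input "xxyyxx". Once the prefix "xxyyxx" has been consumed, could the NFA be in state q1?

Yes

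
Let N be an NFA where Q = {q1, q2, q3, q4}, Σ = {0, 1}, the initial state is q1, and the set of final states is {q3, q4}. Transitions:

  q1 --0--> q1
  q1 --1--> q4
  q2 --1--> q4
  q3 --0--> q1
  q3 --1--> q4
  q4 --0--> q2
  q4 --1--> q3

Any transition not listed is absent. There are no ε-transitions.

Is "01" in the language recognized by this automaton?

Start in {q1}.
Read '0': q1→{q1}; now {q1}.
Read '1': q1→{q4}; now {q4}.
The final set {q4} contains the accepting state q4.

Yes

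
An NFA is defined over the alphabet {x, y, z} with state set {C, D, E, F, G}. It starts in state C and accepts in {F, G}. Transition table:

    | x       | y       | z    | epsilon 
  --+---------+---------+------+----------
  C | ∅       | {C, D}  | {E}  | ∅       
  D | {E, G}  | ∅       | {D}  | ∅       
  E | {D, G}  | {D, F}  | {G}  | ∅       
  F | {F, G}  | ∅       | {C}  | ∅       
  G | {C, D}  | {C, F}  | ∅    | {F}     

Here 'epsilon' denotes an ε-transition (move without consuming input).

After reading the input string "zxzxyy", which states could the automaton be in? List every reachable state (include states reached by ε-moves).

Start in {C}.
Read 'z': C→{E}; now {E}.
Read 'x': E→{D, G}; union {D, G}; ε-closure = {D, F, G}.
Read 'z': D→{D}, F→{C}, G→∅; now {C, D}.
Read 'x': C→∅, D→{E, G}; union {E, G}; ε-closure = {E, F, G}.
Read 'y': E→{D, F}, F→∅, G→{C, F}; now {C, D, F}.
Read 'y': C→{C, D}, D→∅, F→∅; now {C, D}.

{C, D}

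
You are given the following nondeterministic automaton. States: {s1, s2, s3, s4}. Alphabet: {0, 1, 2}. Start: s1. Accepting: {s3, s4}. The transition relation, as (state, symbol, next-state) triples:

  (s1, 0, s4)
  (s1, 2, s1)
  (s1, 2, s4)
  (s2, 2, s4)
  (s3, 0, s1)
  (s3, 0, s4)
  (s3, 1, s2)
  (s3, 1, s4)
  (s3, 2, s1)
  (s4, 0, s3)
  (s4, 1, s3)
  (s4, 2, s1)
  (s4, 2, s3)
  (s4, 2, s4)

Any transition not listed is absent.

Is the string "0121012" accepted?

Start in {s1}.
Read '0': {s1} → {s4}.
Read '1': {s4} → {s3}.
Read '2': {s3} → {s1}.
Read '1': {s1} → ∅.
The set is empty and remains empty for the remaining 3 symbols.
The final set ∅ contains no accepting state.

No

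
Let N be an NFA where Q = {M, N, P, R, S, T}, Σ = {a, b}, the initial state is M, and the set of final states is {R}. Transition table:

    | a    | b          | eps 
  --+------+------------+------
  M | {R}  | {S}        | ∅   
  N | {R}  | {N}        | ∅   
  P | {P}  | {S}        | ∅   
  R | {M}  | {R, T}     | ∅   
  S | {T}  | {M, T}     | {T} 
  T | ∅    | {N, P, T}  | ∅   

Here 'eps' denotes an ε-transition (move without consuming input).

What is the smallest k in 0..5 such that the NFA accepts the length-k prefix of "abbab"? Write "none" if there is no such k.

Start in {M}.
Read 'a': {M} → {R}.
None of the earlier sets intersect F, but {R} does.

1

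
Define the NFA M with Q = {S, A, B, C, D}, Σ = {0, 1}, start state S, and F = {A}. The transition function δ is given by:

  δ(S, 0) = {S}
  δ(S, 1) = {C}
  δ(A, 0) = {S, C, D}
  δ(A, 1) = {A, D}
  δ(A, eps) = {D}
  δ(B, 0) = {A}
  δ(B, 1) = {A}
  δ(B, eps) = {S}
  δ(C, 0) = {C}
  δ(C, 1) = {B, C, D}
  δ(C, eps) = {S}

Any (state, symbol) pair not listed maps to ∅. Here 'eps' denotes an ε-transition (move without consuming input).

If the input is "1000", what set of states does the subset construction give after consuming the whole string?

{S, C}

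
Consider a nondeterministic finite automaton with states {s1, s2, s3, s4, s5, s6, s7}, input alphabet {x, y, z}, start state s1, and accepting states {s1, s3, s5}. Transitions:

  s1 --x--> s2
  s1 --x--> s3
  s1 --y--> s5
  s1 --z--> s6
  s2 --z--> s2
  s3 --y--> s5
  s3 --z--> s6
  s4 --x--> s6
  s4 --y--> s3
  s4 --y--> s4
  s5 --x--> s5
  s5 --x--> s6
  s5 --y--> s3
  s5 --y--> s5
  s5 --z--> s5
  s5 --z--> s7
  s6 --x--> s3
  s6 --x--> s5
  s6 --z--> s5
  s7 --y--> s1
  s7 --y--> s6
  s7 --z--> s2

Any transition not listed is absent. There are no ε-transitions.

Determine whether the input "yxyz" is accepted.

Yes

Start in {s1}.
Read 'y': {s1} → {s5}.
Read 'x': {s5} → {s5, s6}.
Read 'y': {s5, s6} → {s3, s5}.
Read 'z': {s3, s5} → {s5, s6, s7}.
The final set {s5, s6, s7} contains the accepting state s5.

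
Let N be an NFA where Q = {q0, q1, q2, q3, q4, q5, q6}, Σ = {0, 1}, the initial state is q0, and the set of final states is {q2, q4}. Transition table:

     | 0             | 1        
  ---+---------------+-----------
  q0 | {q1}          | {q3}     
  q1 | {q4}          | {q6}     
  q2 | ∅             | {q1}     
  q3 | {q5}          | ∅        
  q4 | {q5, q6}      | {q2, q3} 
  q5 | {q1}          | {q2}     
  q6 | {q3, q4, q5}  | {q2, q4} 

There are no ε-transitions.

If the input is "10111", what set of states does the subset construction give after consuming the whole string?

{q6}

Start in {q0}.
Read '1': {q0} → {q3}.
Read '0': {q3} → {q5}.
Read '1': {q5} → {q2}.
Read '1': {q2} → {q1}.
Read '1': {q1} → {q6}.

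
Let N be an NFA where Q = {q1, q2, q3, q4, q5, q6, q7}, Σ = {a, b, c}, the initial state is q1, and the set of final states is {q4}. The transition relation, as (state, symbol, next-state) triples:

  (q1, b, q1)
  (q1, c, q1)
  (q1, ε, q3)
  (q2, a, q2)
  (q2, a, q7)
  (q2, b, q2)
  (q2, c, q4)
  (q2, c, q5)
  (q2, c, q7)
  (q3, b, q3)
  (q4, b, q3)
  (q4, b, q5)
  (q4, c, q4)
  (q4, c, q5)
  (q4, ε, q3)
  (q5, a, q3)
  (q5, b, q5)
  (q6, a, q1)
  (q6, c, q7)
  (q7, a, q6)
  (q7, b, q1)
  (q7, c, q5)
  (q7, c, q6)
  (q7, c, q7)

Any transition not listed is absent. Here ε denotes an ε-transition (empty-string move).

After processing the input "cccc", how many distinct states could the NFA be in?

Start: ε-closure({q1}) = {q1, q3}.
Read 'c': q1→{q1}, q3→∅; union {q1}; ε-closure = {q1, q3}.
Read 'c': q1→{q1}, q3→∅; union {q1}; ε-closure = {q1, q3}.
Read 'c': q1→{q1}, q3→∅; union {q1}; ε-closure = {q1, q3}.
Read 'c': q1→{q1}, q3→∅; union {q1}; ε-closure = {q1, q3}.
That set has 2 states.

2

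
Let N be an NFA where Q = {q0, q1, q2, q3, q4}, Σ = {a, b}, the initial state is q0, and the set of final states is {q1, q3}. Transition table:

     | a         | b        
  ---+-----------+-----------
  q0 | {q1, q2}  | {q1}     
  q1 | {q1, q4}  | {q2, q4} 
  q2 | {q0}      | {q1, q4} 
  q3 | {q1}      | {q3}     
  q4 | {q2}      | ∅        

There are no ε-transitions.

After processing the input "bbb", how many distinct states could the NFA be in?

Start in {q0}.
Read 'b': {q0} → {q1}.
Read 'b': {q1} → {q2, q4}.
Read 'b': {q2, q4} → {q1, q4}.
That set has 2 states.

2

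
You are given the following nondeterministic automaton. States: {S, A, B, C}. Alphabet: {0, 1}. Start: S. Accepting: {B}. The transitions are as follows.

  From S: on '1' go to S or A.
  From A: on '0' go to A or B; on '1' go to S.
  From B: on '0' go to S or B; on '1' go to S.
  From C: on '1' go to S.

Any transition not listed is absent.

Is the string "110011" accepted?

Start in {S}.
Read '1': S→{S, A}; now {S, A}.
Read '1': S→{S, A}, A→{S}; now {S, A}.
Read '0': S→∅, A→{A, B}; now {A, B}.
Read '0': A→{A, B}, B→{S, B}; now {S, A, B}.
Read '1': S→{S, A}, A→{S}, B→{S}; now {S, A}.
Read '1': S→{S, A}, A→{S}; now {S, A}.
The final set {S, A} contains no accepting state.

No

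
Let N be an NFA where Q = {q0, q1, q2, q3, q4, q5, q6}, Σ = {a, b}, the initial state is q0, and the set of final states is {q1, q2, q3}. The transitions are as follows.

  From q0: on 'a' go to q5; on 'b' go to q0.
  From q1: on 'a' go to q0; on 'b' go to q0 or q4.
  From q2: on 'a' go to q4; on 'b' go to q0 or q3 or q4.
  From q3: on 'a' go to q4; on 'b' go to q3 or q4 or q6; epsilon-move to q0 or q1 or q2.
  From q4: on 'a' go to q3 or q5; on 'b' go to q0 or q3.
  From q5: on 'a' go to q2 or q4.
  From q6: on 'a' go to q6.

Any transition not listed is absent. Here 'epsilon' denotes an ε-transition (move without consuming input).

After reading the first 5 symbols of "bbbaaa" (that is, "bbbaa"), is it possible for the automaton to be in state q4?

Yes

Start in {q0}.
Read 'b': {q0} → {q0}.
Read 'b': {q0} → {q0}.
Read 'b': {q0} → {q0}.
Read 'a': {q0} → {q5}.
Read 'a': {q5} → {q2, q4}.
State q4 is in {q2, q4}.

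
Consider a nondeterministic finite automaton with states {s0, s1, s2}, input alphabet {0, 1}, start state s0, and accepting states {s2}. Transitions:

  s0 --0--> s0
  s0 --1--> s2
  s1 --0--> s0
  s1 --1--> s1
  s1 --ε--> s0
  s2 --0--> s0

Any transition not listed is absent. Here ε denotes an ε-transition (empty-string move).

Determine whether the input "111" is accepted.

Start in {s0}.
Read '1': {s0} → {s2}.
Read '1': {s2} → ∅.
The set is empty and remains empty for the remaining 1 symbol.
The final set ∅ contains no accepting state.

No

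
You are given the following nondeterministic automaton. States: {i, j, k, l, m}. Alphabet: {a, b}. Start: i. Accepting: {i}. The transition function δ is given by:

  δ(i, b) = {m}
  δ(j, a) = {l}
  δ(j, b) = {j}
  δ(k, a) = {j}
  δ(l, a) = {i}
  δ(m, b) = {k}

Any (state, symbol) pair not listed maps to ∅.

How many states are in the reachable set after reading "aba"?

Start in {i}.
Read 'a': {i} → ∅.
The set is empty and remains empty for the remaining 2 symbols.
That set has 0 states.

0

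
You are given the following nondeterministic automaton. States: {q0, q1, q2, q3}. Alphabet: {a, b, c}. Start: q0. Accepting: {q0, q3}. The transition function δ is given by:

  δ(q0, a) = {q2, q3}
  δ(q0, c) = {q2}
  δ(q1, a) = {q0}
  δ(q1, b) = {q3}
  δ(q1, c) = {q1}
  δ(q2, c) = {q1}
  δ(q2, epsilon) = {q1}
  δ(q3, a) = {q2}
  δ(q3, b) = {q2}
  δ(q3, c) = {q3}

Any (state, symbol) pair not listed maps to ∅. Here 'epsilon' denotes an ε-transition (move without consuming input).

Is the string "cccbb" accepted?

Start in {q0}.
Read 'c': {q0} → {q1, q2}.
Read 'c': {q1, q2} → {q1}.
Read 'c': {q1} → {q1}.
Read 'b': {q1} → {q3}.
Read 'b': {q3} → {q1, q2}.
The final set {q1, q2} contains no accepting state.

No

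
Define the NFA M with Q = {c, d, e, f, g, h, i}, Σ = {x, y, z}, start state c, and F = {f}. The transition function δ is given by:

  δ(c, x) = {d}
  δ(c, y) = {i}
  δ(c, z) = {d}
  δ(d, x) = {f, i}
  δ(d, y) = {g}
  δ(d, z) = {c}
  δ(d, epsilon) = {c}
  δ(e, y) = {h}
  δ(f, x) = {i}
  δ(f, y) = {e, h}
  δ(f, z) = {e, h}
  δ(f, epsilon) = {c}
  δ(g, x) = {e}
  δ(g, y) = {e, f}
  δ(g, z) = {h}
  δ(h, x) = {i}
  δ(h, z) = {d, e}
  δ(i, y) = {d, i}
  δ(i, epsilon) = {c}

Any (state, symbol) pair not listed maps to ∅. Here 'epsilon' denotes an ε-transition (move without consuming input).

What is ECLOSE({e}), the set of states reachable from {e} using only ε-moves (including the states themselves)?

{e}

Begin with {e}.
No ε-moves leave this set, so the closure equals the set itself.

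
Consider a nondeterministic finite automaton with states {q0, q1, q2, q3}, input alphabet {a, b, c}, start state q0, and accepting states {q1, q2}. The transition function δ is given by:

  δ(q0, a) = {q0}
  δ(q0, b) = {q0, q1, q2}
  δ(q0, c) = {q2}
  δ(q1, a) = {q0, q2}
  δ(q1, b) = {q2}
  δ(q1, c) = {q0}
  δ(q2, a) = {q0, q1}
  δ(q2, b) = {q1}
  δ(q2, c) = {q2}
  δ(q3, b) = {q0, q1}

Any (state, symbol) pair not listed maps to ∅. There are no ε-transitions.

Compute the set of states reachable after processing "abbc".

{q0, q2}

Start in {q0}.
Read 'a': {q0} → {q0}.
Read 'b': {q0} → {q0, q1, q2}.
Read 'b': {q0, q1, q2} → {q0, q1, q2}.
Read 'c': {q0, q1, q2} → {q0, q2}.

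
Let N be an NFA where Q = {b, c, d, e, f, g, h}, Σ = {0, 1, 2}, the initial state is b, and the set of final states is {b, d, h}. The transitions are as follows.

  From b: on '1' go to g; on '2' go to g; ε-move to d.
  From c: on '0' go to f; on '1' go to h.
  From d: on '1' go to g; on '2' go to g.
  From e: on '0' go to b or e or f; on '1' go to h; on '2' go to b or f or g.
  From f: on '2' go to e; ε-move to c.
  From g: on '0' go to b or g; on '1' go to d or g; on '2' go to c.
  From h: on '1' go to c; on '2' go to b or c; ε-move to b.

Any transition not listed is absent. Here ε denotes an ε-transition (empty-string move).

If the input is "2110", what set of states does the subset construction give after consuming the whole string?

{b, d, g}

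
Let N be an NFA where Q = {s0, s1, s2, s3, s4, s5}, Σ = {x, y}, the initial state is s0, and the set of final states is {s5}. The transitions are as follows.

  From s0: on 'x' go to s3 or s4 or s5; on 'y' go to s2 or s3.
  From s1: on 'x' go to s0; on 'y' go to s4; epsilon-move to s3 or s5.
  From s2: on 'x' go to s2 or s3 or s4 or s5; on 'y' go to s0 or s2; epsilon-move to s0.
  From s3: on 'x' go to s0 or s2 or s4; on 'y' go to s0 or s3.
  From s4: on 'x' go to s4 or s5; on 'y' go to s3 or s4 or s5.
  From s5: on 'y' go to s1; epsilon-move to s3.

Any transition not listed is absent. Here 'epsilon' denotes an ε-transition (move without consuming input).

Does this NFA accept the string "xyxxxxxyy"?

Yes

Start in {s0}.
Read 'x': {s0} → {s3, s4, s5}.
Read 'y': {s3, s4, s5} → {s0, s1, s3, s4, s5}.
Read 'x': {s0, s1, s3, s4, s5} → {s0, s2, s3, s4, s5}.
Read 'x': {s0, s2, s3, s4, s5} → {s0, s2, s3, s4, s5}.
Read 'x': {s0, s2, s3, s4, s5} → {s0, s2, s3, s4, s5}.
Read 'x': {s0, s2, s3, s4, s5} → {s0, s2, s3, s4, s5}.
Read 'x': {s0, s2, s3, s4, s5} → {s0, s2, s3, s4, s5}.
Read 'y': {s0, s2, s3, s4, s5} → {s0, s1, s2, s3, s4, s5}.
Read 'y': {s0, s1, s2, s3, s4, s5} → {s0, s1, s2, s3, s4, s5}.
The final set {s0, s1, s2, s3, s4, s5} contains the accepting state s5.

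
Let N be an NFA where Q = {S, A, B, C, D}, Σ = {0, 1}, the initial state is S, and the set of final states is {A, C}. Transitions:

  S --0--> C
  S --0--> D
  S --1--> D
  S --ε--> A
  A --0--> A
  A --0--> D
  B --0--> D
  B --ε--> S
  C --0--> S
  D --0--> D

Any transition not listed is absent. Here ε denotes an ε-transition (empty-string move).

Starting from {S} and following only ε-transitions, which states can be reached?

{S, A}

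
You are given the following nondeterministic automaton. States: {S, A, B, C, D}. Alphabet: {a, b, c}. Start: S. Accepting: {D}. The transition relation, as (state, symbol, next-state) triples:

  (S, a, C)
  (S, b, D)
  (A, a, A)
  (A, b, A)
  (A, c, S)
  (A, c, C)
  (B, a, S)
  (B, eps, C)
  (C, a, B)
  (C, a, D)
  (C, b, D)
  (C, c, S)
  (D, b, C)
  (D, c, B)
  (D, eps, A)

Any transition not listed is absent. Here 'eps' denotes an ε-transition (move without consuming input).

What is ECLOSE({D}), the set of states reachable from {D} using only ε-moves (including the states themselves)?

Begin with {D}.
ε-move D → A; add A.

{A, D}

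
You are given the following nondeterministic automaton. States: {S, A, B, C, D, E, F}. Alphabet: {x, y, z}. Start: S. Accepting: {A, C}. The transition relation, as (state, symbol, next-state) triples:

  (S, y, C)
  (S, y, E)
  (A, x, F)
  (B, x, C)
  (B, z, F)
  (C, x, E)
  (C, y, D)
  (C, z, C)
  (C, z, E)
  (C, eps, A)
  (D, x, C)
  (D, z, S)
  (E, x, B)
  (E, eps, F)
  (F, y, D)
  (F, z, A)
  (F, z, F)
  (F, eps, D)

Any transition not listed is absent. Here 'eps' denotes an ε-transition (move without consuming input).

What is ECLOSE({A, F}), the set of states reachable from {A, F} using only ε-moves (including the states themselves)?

{A, D, F}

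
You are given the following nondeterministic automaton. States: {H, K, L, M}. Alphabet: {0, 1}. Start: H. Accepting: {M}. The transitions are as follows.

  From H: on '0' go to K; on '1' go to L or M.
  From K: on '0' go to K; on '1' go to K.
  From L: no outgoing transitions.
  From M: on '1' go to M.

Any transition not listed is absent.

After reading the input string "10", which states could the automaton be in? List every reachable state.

Start in {H}.
Read '1': {H} → {L, M}.
Read '0': {L, M} → ∅.

∅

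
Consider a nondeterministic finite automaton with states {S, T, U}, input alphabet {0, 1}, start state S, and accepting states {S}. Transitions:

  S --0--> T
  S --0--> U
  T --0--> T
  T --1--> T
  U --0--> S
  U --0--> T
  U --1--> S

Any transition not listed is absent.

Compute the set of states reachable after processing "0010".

Start in {S}.
Read '0': S→{T, U}; now {T, U}.
Read '0': T→{T}, U→{S, T}; now {S, T}.
Read '1': S→∅, T→{T}; now {T}.
Read '0': T→{T}; now {T}.

{T}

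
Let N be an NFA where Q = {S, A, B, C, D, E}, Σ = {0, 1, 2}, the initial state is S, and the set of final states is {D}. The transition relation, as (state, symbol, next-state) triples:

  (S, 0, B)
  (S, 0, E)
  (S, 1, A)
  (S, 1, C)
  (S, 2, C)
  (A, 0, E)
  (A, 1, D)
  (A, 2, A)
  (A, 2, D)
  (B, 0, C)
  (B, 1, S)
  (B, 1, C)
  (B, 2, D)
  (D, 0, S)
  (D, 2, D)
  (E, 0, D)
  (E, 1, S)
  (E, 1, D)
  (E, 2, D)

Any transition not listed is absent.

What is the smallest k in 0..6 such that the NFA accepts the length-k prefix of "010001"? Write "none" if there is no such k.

Start in {S}.
Read '0': {S} → {B, E}.
Read '1': {B, E} → {S, C, D}.
None of the earlier sets intersect F, but {S, C, D} does.

2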